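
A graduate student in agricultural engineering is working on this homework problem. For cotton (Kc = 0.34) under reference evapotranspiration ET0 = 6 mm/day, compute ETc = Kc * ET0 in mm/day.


ETc = Kc * ET0
    = 0.34 * 6
    = 2.04 mm/day


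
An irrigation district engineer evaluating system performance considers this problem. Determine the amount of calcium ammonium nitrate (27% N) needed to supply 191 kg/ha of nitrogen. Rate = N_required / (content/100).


Rate = N_required / (N_content / 100)
     = 191 / (27 / 100)
     = 191 / 0.27
     = 707.41 kg/ha


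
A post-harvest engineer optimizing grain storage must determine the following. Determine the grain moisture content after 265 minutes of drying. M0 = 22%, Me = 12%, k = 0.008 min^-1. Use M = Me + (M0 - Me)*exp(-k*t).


M = Me + (M0 - Me) * e^(-k*t)
  = 12 + (22 - 12) * e^(-0.008*265)
  = 12 + 10 * e^(-2.120)
  = 12 + 10 * 0.12003
  = 12 + 1.2003
  = 13.20%


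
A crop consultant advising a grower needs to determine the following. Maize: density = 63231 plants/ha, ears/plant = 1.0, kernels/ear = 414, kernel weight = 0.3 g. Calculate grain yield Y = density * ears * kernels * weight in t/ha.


Y = density * ears * kernels * kw
  = 63231 * 1.0 * 414 * 0.3 g/ha
  = 7853290.20 g/ha
  = 7853.29 kg/ha = 7.85 t/ha


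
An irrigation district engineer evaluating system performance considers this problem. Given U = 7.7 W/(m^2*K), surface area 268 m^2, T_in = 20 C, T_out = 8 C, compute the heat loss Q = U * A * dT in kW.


dT = 20 - (8) = 12 K
Q = U * A * dT
  = 7.7 * 268 * 12
  = 24763.20 W = 24.76 kW


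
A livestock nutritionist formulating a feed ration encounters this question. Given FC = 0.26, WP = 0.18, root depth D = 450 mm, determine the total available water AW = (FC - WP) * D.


AW = (FC - WP) * D
   = (0.26 - 0.18) * 450
   = 0.08 * 450
   = 36 mm


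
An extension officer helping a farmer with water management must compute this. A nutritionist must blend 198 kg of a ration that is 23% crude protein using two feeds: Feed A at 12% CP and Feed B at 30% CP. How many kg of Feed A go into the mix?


parts_A = CP_b - target = 30 - 23 = 7
parts_B = target - CP_a = 23 - 12 = 11
total_parts = 7 + 11 = 18
Feed A = 198 * 7 / 18 = 77 kg
Feed B = 198 * 11 / 18 = 121 kg

77 kg


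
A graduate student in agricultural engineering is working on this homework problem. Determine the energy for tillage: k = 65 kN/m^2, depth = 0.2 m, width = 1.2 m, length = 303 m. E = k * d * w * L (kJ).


E = k * d * w * L
  = 65 * 0.2 * 1.2 * 303
  = 4726.80 kJ


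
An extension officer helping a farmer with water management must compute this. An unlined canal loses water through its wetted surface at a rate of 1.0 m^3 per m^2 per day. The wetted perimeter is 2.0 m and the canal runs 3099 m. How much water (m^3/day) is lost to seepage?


S = C * P * L
  = 1.0 * 2.0 * 3099
  = 6198 m^3/day


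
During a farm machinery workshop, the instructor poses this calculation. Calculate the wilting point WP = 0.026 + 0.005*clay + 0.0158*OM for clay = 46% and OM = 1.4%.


WP = 0.026 + 0.005*46 + 0.0158*1.4
   = 0.026 + 0.2300 + 0.0221
   = 0.2781


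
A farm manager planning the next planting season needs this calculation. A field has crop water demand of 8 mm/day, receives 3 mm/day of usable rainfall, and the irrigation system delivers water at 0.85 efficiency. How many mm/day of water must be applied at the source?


IWR = (ETc - Pe) / Ea
    = (8 - 3) / 0.85
    = 5 / 0.85
    = 5.88 mm/day


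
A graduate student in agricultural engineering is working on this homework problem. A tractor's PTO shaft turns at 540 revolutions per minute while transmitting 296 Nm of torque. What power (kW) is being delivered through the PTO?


P = 2*pi*n*T / 60000
  = 2*pi * 540 * 296 / 60000
  = 1004304.34 / 60000
  = 16.74 kW


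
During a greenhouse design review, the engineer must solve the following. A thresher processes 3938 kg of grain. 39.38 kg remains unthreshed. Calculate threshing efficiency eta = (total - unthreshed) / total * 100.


eta = (total - unthreshed) / total * 100
    = (3938 - 39.38) / 3938 * 100
    = 3898.62 / 3938 * 100
    = 99%


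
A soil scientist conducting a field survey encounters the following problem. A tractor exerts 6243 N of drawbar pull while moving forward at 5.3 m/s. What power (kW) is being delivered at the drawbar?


P = F * v / 1000
  = 6243 * 5.3 / 1000
  = 33087.90 / 1000
  = 33.09 kW


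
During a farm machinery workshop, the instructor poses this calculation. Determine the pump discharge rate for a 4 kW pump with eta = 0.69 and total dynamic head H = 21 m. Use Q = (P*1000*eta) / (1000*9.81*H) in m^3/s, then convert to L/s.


Q = (P * 1000 * eta) / (rho * g * H)
  = (4 * 1000 * 0.69) / (1000 * 9.81 * 21)
  = 2760 / 206010
  = 0.01340 m^3/s = 13.40 L/s


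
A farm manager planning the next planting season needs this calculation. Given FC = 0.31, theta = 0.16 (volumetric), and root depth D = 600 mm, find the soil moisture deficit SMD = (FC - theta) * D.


SMD = (FC - theta) * D
    = (0.31 - 0.16) * 600
    = 0.150 * 600
    = 90 mm


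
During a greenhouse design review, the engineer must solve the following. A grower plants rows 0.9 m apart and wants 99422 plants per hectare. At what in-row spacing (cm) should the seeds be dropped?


spacing = 10000 / (row_sp * density)
        = 10000 / (0.9 * 99422)
        = 10000 / 89479.80
        = 0.11176 m = 11.18 cm


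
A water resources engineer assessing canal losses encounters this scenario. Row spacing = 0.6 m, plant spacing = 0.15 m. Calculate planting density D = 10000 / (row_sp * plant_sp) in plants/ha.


D = 10000 / (row_sp * plant_sp)
  = 10000 / (0.6 * 0.15)
  = 10000 / 0.0900
  = 111111.11 plants/ha


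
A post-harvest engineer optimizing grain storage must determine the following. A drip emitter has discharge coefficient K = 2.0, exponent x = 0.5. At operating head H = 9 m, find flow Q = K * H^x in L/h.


Q = K * H^x
  = 2.0 * 9^0.5
  = 2.0 * 3
  = 6 L/h


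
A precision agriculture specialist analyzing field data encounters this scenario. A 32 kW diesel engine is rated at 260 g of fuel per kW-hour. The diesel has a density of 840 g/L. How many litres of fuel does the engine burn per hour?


FC = P * BSFC / rho_fuel
   = 32 * 260 / 840
   = 8320 / 840
   = 9.90 L/h


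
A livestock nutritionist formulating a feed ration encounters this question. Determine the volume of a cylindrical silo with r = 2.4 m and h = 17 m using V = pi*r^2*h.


V = pi * r^2 * h
  = pi * 2.4^2 * 17
  = pi * 5.76 * 17
  = 307.62 m^3


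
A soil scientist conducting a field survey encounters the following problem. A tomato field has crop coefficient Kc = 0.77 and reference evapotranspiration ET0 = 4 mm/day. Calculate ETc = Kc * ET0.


ETc = Kc * ET0
    = 0.77 * 4
    = 3.08 mm/day


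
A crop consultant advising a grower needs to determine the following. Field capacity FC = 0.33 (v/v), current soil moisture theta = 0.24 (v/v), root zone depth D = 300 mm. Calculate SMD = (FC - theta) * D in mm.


SMD = (FC - theta) * D
    = (0.33 - 0.24) * 300
    = 0.090 * 300
    = 27 mm


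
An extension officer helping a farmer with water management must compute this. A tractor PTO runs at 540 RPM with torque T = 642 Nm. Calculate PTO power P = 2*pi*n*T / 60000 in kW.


P = 2*pi*n*T / 60000
  = 2*pi * 540 * 642 / 60000
  = 2178254.68 / 60000
  = 36.30 kW


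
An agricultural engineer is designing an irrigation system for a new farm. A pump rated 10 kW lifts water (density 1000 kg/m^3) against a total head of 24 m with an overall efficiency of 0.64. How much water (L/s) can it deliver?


Q = (P * 1000 * eta) / (rho * g * H)
  = (10 * 1000 * 0.64) / (1000 * 9.81 * 24)
  = 6400 / 235440
  = 0.02718 m^3/s = 27.18 L/s


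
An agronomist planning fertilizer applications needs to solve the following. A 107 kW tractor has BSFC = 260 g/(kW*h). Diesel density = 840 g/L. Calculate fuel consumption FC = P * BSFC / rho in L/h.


FC = P * BSFC / rho_fuel
   = 107 * 260 / 840
   = 27820 / 840
   = 33.12 L/h


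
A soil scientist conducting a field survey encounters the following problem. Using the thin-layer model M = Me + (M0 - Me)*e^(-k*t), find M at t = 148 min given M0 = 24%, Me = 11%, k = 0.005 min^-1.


M = Me + (M0 - Me) * e^(-k*t)
  = 11 + (24 - 11) * e^(-0.005*148)
  = 11 + 13 * e^(-0.740)
  = 11 + 13 * 0.47711
  = 11 + 6.2025
  = 17.20%


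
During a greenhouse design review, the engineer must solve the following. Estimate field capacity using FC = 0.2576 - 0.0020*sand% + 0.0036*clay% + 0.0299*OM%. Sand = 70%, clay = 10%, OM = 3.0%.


FC = 0.2576 - 0.0020*70 + 0.0036*10 + 0.0299*3.0
   = 0.2576 - 0.1400 + 0.0360 + 0.0897
   = 0.2433


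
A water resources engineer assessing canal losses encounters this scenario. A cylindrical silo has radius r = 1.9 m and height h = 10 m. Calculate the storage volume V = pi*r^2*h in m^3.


V = pi * r^2 * h
  = pi * 1.9^2 * 10
  = pi * 3.61 * 10
  = 113.41 m^3


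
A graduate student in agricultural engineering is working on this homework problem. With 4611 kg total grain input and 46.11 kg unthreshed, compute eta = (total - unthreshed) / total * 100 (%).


eta = (total - unthreshed) / total * 100
    = (4611 - 46.11) / 4611 * 100
    = 4564.89 / 4611 * 100
    = 99%


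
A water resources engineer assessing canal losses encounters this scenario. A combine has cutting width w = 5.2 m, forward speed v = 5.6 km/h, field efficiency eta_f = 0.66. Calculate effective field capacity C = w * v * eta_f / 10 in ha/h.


C = w * v * eta_f / 10
  = 5.2 * 5.6 * 0.66 / 10
  = 19.22 / 10
  = 1.92 ha/h


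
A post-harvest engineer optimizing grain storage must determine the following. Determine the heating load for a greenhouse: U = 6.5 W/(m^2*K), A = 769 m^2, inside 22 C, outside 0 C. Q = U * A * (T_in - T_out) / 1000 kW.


dT = 22 - (0) = 22 K
Q = U * A * dT
  = 6.5 * 769 * 22
  = 109967 W = 109.97 kW


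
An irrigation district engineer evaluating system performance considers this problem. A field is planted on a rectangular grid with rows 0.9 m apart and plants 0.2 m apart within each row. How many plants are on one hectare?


D = 10000 / (row_sp * plant_sp)
  = 10000 / (0.9 * 0.2)
  = 10000 / 0.1800
  = 55555.56 plants/ha


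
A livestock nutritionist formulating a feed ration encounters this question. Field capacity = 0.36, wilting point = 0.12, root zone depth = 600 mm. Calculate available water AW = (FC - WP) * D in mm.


AW = (FC - WP) * D
   = (0.36 - 0.12) * 600
   = 0.24 * 600
   = 144 mm


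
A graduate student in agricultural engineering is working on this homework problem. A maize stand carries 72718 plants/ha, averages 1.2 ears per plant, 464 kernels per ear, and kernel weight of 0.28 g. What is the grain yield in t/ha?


Y = density * ears * kernels * kw
  = 72718 * 1.2 * 464 * 0.28 g/ha
  = 11337027.07 g/ha
  = 11337.03 kg/ha = 11.34 t/ha


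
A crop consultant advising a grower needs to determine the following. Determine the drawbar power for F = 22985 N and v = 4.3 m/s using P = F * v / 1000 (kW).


P = F * v / 1000
  = 22985 * 4.3 / 1000
  = 98835.50 / 1000
  = 98.84 kW


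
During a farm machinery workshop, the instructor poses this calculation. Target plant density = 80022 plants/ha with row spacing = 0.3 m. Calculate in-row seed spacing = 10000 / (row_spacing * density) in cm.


spacing = 10000 / (row_sp * density)
        = 10000 / (0.3 * 80022)
        = 10000 / 24006.60
        = 0.41655 m = 41.66 cm


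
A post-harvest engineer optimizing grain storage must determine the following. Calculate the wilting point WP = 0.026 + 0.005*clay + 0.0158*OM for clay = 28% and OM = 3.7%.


WP = 0.026 + 0.005*28 + 0.0158*3.7
   = 0.026 + 0.1400 + 0.0585
   = 0.2245


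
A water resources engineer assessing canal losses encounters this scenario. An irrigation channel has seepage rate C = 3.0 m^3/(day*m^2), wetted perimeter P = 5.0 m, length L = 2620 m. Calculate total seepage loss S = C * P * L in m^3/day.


S = C * P * L
  = 3.0 * 5.0 * 2620
  = 39300 m^3/day


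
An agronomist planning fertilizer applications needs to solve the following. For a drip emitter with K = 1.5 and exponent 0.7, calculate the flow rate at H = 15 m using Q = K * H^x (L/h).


Q = K * H^x
  = 1.5 * 15^0.7
  = 1.5 * 6.6568
  = 9.99 L/h


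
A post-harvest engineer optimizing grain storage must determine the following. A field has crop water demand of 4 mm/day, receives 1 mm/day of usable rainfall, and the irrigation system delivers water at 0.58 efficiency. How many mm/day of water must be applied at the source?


IWR = (ETc - Pe) / Ea
    = (4 - 1) / 0.58
    = 3 / 0.58
    = 5.17 mm/day


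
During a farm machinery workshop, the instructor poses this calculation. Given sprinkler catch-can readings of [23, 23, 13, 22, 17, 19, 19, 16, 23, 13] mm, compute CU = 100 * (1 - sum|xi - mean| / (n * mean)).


xbar = 188 / 10 = 18.800
sum|xi - xbar| = 32.400
CU = 100 * (1 - 32.400 / (10 * 18.800))
   = 100 * (1 - 0.1723)
   = 82.77%


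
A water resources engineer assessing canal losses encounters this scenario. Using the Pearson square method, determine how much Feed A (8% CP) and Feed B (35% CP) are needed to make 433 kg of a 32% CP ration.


parts_A = CP_b - target = 35 - 32 = 3
parts_B = target - CP_a = 32 - 8 = 24
total_parts = 3 + 24 = 27
Feed A = 433 * 3 / 27 = 48.11 kg
Feed B = 433 * 24 / 27 = 384.89 kg

48.11 kg


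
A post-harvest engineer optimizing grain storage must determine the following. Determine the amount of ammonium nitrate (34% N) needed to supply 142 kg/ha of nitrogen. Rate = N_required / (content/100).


Rate = N_required / (N_content / 100)
     = 142 / (34 / 100)
     = 142 / 0.34
     = 417.65 kg/ha


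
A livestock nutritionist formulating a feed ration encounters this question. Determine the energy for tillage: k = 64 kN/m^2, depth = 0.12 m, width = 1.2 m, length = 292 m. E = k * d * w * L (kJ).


E = k * d * w * L
  = 64 * 0.12 * 1.2 * 292
  = 2691.07 kJ


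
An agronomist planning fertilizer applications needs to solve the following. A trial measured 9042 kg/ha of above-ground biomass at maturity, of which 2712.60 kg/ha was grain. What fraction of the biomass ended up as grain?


HI = grain_yield / biomass
   = 2712.60 / 9042
   = 0.30


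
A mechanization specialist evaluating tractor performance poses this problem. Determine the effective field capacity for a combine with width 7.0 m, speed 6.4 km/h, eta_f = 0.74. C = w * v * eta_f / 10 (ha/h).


C = w * v * eta_f / 10
  = 7.0 * 6.4 * 0.74 / 10
  = 33.15 / 10
  = 3.32 ha/h


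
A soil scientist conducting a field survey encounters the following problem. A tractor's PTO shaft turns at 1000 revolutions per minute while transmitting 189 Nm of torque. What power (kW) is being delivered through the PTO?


P = 2*pi*n*T / 60000
  = 2*pi * 1000 * 189 / 60000
  = 1187522.02 / 60000
  = 19.79 kW


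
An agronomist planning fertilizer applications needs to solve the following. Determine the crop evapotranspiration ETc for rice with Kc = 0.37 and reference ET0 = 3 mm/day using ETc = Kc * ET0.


ETc = Kc * ET0
    = 0.37 * 3
    = 1.11 mm/day


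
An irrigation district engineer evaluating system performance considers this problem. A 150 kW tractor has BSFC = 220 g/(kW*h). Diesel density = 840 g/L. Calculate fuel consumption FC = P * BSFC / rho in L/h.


FC = P * BSFC / rho_fuel
   = 150 * 220 / 840
   = 33000 / 840
   = 39.29 L/h


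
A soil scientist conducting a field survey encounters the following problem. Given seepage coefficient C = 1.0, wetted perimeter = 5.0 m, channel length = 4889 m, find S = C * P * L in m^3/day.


S = C * P * L
  = 1.0 * 5.0 * 4889
  = 24445 m^3/day


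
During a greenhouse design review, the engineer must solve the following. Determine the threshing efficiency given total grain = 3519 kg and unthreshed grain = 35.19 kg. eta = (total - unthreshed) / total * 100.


eta = (total - unthreshed) / total * 100
    = (3519 - 35.19) / 3519 * 100
    = 3483.81 / 3519 * 100
    = 99%


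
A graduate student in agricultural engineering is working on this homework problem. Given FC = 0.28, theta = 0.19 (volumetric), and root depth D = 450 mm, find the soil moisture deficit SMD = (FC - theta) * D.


SMD = (FC - theta) * D
    = (0.28 - 0.19) * 450
    = 0.090 * 450
    = 40.50 mm


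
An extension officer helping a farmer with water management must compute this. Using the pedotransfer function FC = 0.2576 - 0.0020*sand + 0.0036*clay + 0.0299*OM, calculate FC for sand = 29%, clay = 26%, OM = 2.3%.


FC = 0.2576 - 0.0020*29 + 0.0036*26 + 0.0299*2.3
   = 0.2576 - 0.0580 + 0.0936 + 0.0688
   = 0.3620


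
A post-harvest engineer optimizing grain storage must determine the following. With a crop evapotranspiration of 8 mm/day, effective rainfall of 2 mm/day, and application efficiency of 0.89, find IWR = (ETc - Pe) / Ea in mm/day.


IWR = (ETc - Pe) / Ea
    = (8 - 2) / 0.89
    = 6 / 0.89
    = 6.74 mm/day


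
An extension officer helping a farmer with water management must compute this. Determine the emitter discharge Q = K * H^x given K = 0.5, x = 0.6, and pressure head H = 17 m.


Q = K * H^x
  = 0.5 * 17^0.6
  = 0.5 * 5.4736
  = 2.74 L/h


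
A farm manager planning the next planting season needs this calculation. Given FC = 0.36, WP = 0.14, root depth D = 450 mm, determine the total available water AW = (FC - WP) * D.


AW = (FC - WP) * D
   = (0.36 - 0.14) * 450
   = 0.22 * 450
   = 99 mm


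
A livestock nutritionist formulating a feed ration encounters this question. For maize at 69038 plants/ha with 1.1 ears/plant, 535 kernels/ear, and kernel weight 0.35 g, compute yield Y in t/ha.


Y = density * ears * kernels * kw
  = 69038 * 1.1 * 535 * 0.35 g/ha
  = 14220102.05 g/ha
  = 14220.10 kg/ha = 14.22 t/ha


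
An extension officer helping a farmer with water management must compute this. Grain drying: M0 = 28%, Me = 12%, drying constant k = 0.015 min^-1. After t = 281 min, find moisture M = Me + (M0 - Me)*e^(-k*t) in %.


M = Me + (M0 - Me) * e^(-k*t)
  = 12 + (28 - 12) * e^(-0.015*281)
  = 12 + 16 * e^(-4.215)
  = 12 + 16 * 0.01477
  = 12 + 0.2364
  = 12.24%


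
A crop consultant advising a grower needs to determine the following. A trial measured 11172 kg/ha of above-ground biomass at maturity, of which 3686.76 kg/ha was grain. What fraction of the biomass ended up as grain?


HI = grain_yield / biomass
   = 3686.76 / 11172
   = 0.33


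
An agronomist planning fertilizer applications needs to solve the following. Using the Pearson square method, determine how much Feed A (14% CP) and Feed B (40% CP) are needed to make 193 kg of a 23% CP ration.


parts_A = CP_b - target = 40 - 23 = 17
parts_B = target - CP_a = 23 - 14 = 9
total_parts = 17 + 9 = 26
Feed A = 193 * 17 / 26 = 126.19 kg
Feed B = 193 * 9 / 26 = 66.81 kg

126.19 kg


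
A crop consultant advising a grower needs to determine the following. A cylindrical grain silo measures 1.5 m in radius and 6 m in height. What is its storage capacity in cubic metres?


V = pi * r^2 * h
  = pi * 1.5^2 * 6
  = pi * 2.25 * 6
  = 42.41 m^3


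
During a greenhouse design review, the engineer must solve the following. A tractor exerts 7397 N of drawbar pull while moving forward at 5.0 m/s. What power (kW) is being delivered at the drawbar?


P = F * v / 1000
  = 7397 * 5.0 / 1000
  = 36985 / 1000
  = 36.99 kW


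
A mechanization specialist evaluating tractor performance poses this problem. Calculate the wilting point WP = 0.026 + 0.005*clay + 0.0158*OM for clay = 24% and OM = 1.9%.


WP = 0.026 + 0.005*24 + 0.0158*1.9
   = 0.026 + 0.1200 + 0.0300
   = 0.1760


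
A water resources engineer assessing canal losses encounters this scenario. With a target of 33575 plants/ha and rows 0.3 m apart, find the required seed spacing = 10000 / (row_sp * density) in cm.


spacing = 10000 / (row_sp * density)
        = 10000 / (0.3 * 33575)
        = 10000 / 10072.50
        = 0.99280 m = 99.28 cm


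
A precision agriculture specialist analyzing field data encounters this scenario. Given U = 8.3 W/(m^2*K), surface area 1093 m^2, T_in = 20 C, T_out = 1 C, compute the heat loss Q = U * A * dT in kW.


dT = 20 - (1) = 19 K
Q = U * A * dT
  = 8.3 * 1093 * 19
  = 172366.10 W = 172.37 kW


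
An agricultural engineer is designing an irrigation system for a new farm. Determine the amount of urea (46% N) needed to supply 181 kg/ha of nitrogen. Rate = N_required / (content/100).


Rate = N_required / (N_content / 100)
     = 181 / (46 / 100)
     = 181 / 0.46
     = 393.48 kg/ha


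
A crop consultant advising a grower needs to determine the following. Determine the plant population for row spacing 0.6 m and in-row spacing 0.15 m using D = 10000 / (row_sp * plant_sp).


D = 10000 / (row_sp * plant_sp)
  = 10000 / (0.6 * 0.15)
  = 10000 / 0.0900
  = 111111.11 plants/ha


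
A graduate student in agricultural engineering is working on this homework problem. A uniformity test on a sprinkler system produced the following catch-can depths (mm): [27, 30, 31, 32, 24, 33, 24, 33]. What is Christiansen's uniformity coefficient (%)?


xbar = 234 / 8 = 29.250
sum|xi - xbar| = 25.500
CU = 100 * (1 - 25.500 / (8 * 29.250))
   = 100 * (1 - 0.1090)
   = 89.10%


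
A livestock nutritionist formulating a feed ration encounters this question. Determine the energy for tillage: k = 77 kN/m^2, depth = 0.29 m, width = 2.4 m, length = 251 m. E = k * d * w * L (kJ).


E = k * d * w * L
  = 77 * 0.29 * 2.4 * 251
  = 13451.59 kJ


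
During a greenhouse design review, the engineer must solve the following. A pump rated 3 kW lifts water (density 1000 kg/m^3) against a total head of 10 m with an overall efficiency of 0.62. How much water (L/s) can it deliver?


Q = (P * 1000 * eta) / (rho * g * H)
  = (3 * 1000 * 0.62) / (1000 * 9.81 * 10)
  = 1860 / 98100
  = 0.01896 m^3/s = 18.96 L/s


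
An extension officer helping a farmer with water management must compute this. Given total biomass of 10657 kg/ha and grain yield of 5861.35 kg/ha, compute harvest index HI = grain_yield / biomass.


HI = grain_yield / biomass
   = 5861.35 / 10657
   = 0.55


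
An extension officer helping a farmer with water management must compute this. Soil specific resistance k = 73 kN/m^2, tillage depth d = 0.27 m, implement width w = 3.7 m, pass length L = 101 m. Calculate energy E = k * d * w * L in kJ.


E = k * d * w * L
  = 73 * 0.27 * 3.7 * 101
  = 7365.63 kJ


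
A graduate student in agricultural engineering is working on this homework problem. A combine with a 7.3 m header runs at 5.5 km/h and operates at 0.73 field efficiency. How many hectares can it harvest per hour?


C = w * v * eta_f / 10
  = 7.3 * 5.5 * 0.73 / 10
  = 29.31 / 10
  = 2.93 ha/h


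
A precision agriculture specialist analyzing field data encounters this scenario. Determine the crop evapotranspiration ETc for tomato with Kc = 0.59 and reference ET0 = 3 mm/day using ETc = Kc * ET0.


ETc = Kc * ET0
    = 0.59 * 3
    = 1.77 mm/day


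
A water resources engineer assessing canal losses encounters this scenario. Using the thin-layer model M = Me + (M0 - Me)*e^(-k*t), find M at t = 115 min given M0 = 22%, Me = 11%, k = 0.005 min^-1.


M = Me + (M0 - Me) * e^(-k*t)
  = 11 + (22 - 11) * e^(-0.005*115)
  = 11 + 11 * e^(-0.575)
  = 11 + 11 * 0.56270
  = 11 + 6.1898
  = 17.19%


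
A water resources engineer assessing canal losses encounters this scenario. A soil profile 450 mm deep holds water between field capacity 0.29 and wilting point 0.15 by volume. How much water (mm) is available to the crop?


AW = (FC - WP) * D
   = (0.29 - 0.15) * 450
   = 0.14 * 450
   = 63 mm


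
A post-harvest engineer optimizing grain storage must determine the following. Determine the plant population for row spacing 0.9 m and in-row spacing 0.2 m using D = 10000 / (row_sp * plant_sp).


D = 10000 / (row_sp * plant_sp)
  = 10000 / (0.9 * 0.2)
  = 10000 / 0.1800
  = 55555.56 plants/ha


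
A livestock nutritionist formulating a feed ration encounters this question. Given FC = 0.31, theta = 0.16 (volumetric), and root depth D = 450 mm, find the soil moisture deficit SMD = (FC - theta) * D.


SMD = (FC - theta) * D
    = (0.31 - 0.16) * 450
    = 0.150 * 450
    = 67.50 mm


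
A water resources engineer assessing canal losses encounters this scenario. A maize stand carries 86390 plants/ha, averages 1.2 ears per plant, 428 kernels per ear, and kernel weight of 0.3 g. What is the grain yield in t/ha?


Y = density * ears * kernels * kw
  = 86390 * 1.2 * 428 * 0.3 g/ha
  = 13310971.20 g/ha
  = 13310.97 kg/ha = 13.31 t/ha


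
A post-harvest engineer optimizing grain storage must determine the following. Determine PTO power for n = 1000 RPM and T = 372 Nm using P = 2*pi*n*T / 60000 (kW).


P = 2*pi*n*T / 60000
  = 2*pi * 1000 * 372 / 60000
  = 2337344.93 / 60000
  = 38.96 kW


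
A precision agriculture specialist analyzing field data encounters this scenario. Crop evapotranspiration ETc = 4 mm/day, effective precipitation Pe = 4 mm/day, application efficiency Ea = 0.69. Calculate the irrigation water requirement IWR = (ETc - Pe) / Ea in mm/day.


IWR = (ETc - Pe) / Ea
    = (4 - 4) / 0.69
    = 0 / 0.69
    = 0 mm/day


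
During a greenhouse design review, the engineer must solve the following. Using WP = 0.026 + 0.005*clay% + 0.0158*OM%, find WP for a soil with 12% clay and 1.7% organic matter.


WP = 0.026 + 0.005*12 + 0.0158*1.7
   = 0.026 + 0.0600 + 0.0269
   = 0.1129


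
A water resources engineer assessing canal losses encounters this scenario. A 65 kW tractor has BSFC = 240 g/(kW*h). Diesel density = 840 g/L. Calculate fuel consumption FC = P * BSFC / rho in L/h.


FC = P * BSFC / rho_fuel
   = 65 * 240 / 840
   = 15600 / 840
   = 18.57 L/h


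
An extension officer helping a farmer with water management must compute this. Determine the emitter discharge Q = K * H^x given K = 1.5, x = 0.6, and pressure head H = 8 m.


Q = K * H^x
  = 1.5 * 8^0.6
  = 1.5 * 3.4822
  = 5.22 L/h


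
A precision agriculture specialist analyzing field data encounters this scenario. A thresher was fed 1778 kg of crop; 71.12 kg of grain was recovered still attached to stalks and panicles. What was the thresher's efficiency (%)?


eta = (total - unthreshed) / total * 100
    = (1778 - 71.12) / 1778 * 100
    = 1706.88 / 1778 * 100
    = 96%


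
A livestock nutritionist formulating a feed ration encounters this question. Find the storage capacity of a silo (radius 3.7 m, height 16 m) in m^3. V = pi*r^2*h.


V = pi * r^2 * h
  = pi * 3.7^2 * 16
  = pi * 13.69 * 16
  = 688.13 m^3


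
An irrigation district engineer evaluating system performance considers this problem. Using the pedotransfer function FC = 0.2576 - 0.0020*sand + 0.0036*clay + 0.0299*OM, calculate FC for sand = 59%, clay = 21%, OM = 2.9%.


FC = 0.2576 - 0.0020*59 + 0.0036*21 + 0.0299*2.9
   = 0.2576 - 0.1180 + 0.0756 + 0.0867
   = 0.3019


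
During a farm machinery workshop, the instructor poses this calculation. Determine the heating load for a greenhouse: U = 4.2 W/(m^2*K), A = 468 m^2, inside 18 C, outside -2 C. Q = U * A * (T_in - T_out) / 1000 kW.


dT = 18 - (-2) = 20 K
Q = U * A * dT
  = 4.2 * 468 * 20
  = 39312 W = 39.31 kW


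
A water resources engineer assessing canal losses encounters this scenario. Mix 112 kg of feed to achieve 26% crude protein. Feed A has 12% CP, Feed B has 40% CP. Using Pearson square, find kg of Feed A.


parts_A = CP_b - target = 40 - 26 = 14
parts_B = target - CP_a = 26 - 12 = 14
total_parts = 14 + 14 = 28
Feed A = 112 * 14 / 28 = 56 kg
Feed B = 112 * 14 / 28 = 56 kg


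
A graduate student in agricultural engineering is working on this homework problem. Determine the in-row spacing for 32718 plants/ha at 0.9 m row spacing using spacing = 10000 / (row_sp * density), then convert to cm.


spacing = 10000 / (row_sp * density)
        = 10000 / (0.9 * 32718)
        = 10000 / 29446.20
        = 0.33960 m = 33.96 cm


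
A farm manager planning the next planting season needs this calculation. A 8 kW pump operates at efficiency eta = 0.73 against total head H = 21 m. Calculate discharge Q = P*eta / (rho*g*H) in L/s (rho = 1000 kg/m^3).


Q = (P * 1000 * eta) / (rho * g * H)
  = (8 * 1000 * 0.73) / (1000 * 9.81 * 21)
  = 5840 / 206010
  = 0.02835 m^3/s = 28.35 L/s


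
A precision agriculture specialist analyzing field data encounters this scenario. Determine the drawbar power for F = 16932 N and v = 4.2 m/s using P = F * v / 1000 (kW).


P = F * v / 1000
  = 16932 * 4.2 / 1000
  = 71114.40 / 1000
  = 71.11 kW


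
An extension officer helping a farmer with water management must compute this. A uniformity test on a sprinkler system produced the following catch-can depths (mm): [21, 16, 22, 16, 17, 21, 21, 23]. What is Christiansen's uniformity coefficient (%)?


xbar = 157 / 8 = 19.625
sum|xi - xbar| = 19.750
CU = 100 * (1 - 19.750 / (8 * 19.625))
   = 100 * (1 - 0.1258)
   = 87.42%


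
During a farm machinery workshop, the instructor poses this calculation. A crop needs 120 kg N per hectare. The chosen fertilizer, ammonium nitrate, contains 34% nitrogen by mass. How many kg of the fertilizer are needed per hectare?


Rate = N_required / (N_content / 100)
     = 120 / (34 / 100)
     = 120 / 0.34
     = 352.94 kg/ha


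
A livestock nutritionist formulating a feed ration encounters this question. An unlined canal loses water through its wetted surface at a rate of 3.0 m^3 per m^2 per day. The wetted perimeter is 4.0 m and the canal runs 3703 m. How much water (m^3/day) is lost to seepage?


S = C * P * L
  = 3.0 * 4.0 * 3703
  = 44436 m^3/day


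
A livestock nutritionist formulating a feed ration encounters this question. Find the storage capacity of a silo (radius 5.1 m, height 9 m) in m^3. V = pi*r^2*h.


V = pi * r^2 * h
  = pi * 5.1^2 * 9
  = pi * 26.01 * 9
  = 735.42 m^3


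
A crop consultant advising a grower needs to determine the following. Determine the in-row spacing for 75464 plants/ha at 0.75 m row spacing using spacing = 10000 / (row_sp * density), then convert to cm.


spacing = 10000 / (row_sp * density)
        = 10000 / (0.75 * 75464)
        = 10000 / 56598
        = 0.17668 m = 17.67 cm


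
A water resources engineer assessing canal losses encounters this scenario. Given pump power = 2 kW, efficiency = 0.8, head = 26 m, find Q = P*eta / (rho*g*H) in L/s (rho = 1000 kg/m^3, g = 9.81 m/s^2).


Q = (P * 1000 * eta) / (rho * g * H)
  = (2 * 1000 * 0.8) / (1000 * 9.81 * 26)
  = 1600 / 255060
  = 0.00627 m^3/s = 6.27 L/s


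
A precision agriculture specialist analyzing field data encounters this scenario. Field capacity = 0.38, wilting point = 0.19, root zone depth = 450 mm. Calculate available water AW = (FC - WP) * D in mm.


AW = (FC - WP) * D
   = (0.38 - 0.19) * 450
   = 0.19 * 450
   = 85.50 mm


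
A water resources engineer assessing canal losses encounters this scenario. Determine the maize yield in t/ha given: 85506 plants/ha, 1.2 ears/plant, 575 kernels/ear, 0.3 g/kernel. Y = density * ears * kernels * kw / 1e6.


Y = density * ears * kernels * kw
  = 85506 * 1.2 * 575 * 0.3 g/ha
  = 17699742 g/ha
  = 17699.74 kg/ha = 17.70 t/ha


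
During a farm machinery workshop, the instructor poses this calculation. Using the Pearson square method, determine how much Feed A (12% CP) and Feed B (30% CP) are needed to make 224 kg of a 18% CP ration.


parts_A = CP_b - target = 30 - 18 = 12
parts_B = target - CP_a = 18 - 12 = 6
total_parts = 12 + 6 = 18
Feed A = 224 * 12 / 18 = 149.33 kg
Feed B = 224 * 6 / 18 = 74.67 kg

149.33 kg


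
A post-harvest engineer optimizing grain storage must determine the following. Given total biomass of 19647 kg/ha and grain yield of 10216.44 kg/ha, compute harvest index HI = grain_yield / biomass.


HI = grain_yield / biomass
   = 10216.44 / 19647
   = 0.52


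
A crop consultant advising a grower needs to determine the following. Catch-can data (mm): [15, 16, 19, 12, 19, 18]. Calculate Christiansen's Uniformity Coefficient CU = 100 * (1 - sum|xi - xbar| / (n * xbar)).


xbar = 99 / 6 = 16.500
sum|xi - xbar| = 13
CU = 100 * (1 - 13 / (6 * 16.500))
   = 100 * (1 - 0.1313)
   = 86.87%


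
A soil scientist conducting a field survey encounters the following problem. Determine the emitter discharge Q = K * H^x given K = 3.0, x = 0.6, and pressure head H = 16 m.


Q = K * H^x
  = 3.0 * 16^0.6
  = 3.0 * 5.2780
  = 15.83 L/h


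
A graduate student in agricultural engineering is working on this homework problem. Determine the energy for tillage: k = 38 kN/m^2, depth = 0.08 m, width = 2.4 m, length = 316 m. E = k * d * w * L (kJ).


E = k * d * w * L
  = 38 * 0.08 * 2.4 * 316
  = 2305.54 kJ


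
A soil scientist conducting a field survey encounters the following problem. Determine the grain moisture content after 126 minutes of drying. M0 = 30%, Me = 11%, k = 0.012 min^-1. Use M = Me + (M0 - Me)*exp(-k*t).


M = Me + (M0 - Me) * e^(-k*t)
  = 11 + (30 - 11) * e^(-0.012*126)
  = 11 + 19 * e^(-1.512)
  = 11 + 19 * 0.22047
  = 11 + 4.1889
  = 15.19%


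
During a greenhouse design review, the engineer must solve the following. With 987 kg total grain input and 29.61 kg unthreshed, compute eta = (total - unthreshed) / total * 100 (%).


eta = (total - unthreshed) / total * 100
    = (987 - 29.61) / 987 * 100
    = 957.39 / 987 * 100
    = 97%


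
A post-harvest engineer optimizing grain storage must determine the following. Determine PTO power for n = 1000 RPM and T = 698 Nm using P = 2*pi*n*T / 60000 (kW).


P = 2*pi*n*T / 60000
  = 2*pi * 1000 * 698 / 60000
  = 4385663.34 / 60000
  = 73.09 kW


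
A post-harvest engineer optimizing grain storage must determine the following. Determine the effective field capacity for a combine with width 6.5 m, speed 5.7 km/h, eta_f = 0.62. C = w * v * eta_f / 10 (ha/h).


C = w * v * eta_f / 10
  = 6.5 * 5.7 * 0.62 / 10
  = 22.97 / 10
  = 2.30 ha/h


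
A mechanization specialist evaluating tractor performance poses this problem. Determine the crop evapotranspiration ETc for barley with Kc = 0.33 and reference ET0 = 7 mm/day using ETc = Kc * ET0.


ETc = Kc * ET0
    = 0.33 * 7
    = 2.31 mm/day


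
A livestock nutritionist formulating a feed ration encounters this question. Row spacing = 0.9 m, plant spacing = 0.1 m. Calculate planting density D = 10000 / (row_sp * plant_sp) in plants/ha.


D = 10000 / (row_sp * plant_sp)
  = 10000 / (0.9 * 0.1)
  = 10000 / 0.0900
  = 111111.11 plants/ha


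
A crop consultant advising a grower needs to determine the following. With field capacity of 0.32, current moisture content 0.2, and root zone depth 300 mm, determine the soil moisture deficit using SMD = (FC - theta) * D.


SMD = (FC - theta) * D
    = (0.32 - 0.2) * 300
    = 0.120 * 300
    = 36 mm


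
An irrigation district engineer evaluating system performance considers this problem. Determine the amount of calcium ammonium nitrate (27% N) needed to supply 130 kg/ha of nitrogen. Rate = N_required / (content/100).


Rate = N_required / (N_content / 100)
     = 130 / (27 / 100)
     = 130 / 0.27
     = 481.48 kg/ha


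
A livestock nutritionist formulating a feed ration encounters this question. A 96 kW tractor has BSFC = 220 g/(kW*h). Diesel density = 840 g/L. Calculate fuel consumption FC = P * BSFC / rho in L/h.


FC = P * BSFC / rho_fuel
   = 96 * 220 / 840
   = 21120 / 840
   = 25.14 L/h


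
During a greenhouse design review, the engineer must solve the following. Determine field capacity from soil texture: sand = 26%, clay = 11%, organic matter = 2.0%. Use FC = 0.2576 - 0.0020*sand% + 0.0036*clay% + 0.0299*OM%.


FC = 0.2576 - 0.0020*26 + 0.0036*11 + 0.0299*2.0
   = 0.2576 - 0.0520 + 0.0396 + 0.0598
   = 0.3050


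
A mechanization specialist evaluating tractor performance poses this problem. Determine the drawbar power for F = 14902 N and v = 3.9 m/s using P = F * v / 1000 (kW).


P = F * v / 1000
  = 14902 * 3.9 / 1000
  = 58117.80 / 1000
  = 58.12 kW


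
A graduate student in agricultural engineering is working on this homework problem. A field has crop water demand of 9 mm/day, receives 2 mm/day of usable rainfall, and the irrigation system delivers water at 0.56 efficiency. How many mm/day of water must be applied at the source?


IWR = (ETc - Pe) / Ea
    = (9 - 2) / 0.56
    = 7 / 0.56
    = 12.50 mm/day


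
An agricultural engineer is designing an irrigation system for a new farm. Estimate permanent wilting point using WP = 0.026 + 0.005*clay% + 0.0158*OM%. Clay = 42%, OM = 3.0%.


WP = 0.026 + 0.005*42 + 0.0158*3.0
   = 0.026 + 0.2100 + 0.0474
   = 0.2834


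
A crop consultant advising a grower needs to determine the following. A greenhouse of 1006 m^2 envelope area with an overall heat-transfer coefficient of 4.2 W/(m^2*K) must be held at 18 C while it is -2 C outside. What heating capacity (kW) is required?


dT = 18 - (-2) = 20 K
Q = U * A * dT
  = 4.2 * 1006 * 20
  = 84504 W = 84.50 kW


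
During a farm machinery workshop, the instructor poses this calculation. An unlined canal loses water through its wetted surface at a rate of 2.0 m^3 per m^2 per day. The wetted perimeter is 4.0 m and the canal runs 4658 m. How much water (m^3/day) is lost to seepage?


S = C * P * L
  = 2.0 * 4.0 * 4658
  = 37264 m^3/day


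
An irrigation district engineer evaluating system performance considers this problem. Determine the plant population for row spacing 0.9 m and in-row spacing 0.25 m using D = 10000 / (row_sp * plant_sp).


D = 10000 / (row_sp * plant_sp)
  = 10000 / (0.9 * 0.25)
  = 10000 / 0.2250
  = 44444.44 plants/ha


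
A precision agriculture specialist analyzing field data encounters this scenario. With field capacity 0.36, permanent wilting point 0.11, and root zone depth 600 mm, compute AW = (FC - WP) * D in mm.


AW = (FC - WP) * D
   = (0.36 - 0.11) * 600
   = 0.25 * 600
   = 150 mm


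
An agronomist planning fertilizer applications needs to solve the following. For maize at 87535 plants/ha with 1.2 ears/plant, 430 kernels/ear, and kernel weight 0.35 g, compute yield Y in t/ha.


Y = density * ears * kernels * kw
  = 87535 * 1.2 * 430 * 0.35 g/ha
  = 15808821.00 g/ha
  = 15808.82 kg/ha = 15.81 t/ha


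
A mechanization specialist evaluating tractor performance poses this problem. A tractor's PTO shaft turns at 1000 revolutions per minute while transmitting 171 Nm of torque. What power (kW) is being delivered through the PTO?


P = 2*pi*n*T / 60000
  = 2*pi * 1000 * 171 / 60000
  = 1074424.69 / 60000
  = 17.91 kW


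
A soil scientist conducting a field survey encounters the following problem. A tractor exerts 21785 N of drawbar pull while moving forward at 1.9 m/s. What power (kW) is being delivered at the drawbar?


P = F * v / 1000
  = 21785 * 1.9 / 1000
  = 41391.50 / 1000
  = 41.39 kW


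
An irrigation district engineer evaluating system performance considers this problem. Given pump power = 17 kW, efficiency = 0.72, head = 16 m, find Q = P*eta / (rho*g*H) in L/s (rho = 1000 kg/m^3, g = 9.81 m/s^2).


Q = (P * 1000 * eta) / (rho * g * H)
  = (17 * 1000 * 0.72) / (1000 * 9.81 * 16)
  = 12240 / 156960
  = 0.07798 m^3/s = 77.98 L/s


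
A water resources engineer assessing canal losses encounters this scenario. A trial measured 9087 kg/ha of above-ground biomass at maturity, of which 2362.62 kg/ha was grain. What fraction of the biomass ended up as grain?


HI = grain_yield / biomass
   = 2362.62 / 9087
   = 0.26


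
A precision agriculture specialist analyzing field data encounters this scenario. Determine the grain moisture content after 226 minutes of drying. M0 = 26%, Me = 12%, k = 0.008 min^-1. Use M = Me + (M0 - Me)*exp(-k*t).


M = Me + (M0 - Me) * e^(-k*t)
  = 12 + (26 - 12) * e^(-0.008*226)
  = 12 + 14 * e^(-1.808)
  = 12 + 14 * 0.16398
  = 12 + 2.2957
  = 14.30%
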